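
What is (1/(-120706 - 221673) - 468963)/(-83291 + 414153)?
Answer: -80281541489/56640100349 ≈ -1.4174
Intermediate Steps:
(1/(-120706 - 221673) - 468963)/(-83291 + 414153) = (1/(-342379) - 468963)/330862 = (-1/342379 - 468963)*(1/330862) = -160563082978/342379*1/330862 = -80281541489/56640100349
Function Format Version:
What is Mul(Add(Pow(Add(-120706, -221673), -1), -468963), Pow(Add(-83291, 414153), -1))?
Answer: Rational(-80281541489, 56640100349) ≈ -1.4174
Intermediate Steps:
Mul(Add(Pow(Add(-120706, -221673), -1), -468963), Pow(Add(-83291, 414153), -1)) = Mul(Add(Pow(-342379, -1), -468963), Pow(330862, -1)) = Mul(Add(Rational(-1, 342379), -468963), Rational(1, 330862)) = Mul(Rational(-160563082978, 342379), Rational(1, 330862)) = Rational(-80281541489, 56640100349)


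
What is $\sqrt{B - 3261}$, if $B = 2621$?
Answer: $8 i \sqrt{10} \approx 25.298 i$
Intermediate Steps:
$\sqrt{B - 3261} = \sqrt{2621 - 3261} = \sqrt{-640} = 8 i \sqrt{10}$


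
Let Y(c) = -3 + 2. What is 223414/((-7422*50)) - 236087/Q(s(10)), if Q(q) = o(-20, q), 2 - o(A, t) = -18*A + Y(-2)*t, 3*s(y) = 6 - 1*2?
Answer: 6564915103/9926925 ≈ 661.32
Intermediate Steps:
Y(c) = -1
s(y) = 4/3 (s(y) = (6 - 1*2)/3 = (6 - 2)/3 = (⅓)*4 = 4/3)
o(A, t) = 2 + t + 18*A (o(A, t) = 2 - (-18*A - t) = 2 - (-t - 18*A) = 2 + (t + 18*A) = 2 + t + 18*A)
Q(q) = -358 + q (Q(q) = 2 + q + 18*(-20) = 2 + q - 360 = -358 + q)
223414/((-7422*50)) - 236087/Q(s(10)) = 223414/((-7422*50)) - 236087/(-358 + 4/3) = 223414/(-371100) - 236087/(-1070/3) = 223414*(-1/371100) - 236087*(-3/1070) = -111707/185550 + 708261/1070 = 6564915103/9926925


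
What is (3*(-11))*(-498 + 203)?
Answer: 9735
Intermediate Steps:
(3*(-11))*(-498 + 203) = -33*(-295) = 9735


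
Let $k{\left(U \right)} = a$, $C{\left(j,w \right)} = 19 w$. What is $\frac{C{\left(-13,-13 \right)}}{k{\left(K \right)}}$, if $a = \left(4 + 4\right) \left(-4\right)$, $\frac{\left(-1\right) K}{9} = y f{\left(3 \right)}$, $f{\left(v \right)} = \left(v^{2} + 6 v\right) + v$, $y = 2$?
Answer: $\frac{247}{32} \approx 7.7188$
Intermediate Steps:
$f{\left(v \right)} = v^{2} + 7 v$
$K = -540$ ($K = - 9 \cdot 2 \cdot 3 \left(7 + 3\right) = - 9 \cdot 2 \cdot 3 \cdot 10 = - 9 \cdot 2 \cdot 30 = \left(-9\right) 60 = -540$)
$a = -32$ ($a = 8 \left(-4\right) = -32$)
$k{\left(U \right)} = -32$
$\frac{C{\left(-13,-13 \right)}}{k{\left(K \right)}} = \frac{19 \left(-13\right)}{-32} = \left(-247\right) \left(- \frac{1}{32}\right) = \frac{247}{32}$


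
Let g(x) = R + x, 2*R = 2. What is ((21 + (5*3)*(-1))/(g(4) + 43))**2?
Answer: 1/64 ≈ 0.015625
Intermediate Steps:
R = 1 (R = (1/2)*2 = 1)
g(x) = 1 + x
((21 + (5*3)*(-1))/(g(4) + 43))**2 = ((21 + (5*3)*(-1))/((1 + 4) + 43))**2 = ((21 + 15*(-1))/(5 + 43))**2 = ((21 - 15)/48)**2 = (6*(1/48))**2 = (1/8)**2 = 1/64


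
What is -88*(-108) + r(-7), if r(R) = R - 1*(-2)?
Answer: 9499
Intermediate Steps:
r(R) = 2 + R (r(R) = R + 2 = 2 + R)
-88*(-108) + r(-7) = -88*(-108) + (2 - 7) = 9504 - 5 = 9499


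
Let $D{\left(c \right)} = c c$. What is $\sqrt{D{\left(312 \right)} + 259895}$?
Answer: $\sqrt{357239} \approx 597.69$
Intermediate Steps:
$D{\left(c \right)} = c^{2}$
$\sqrt{D{\left(312 \right)} + 259895} = \sqrt{312^{2} + 259895} = \sqrt{97344 + 259895} = \sqrt{357239}$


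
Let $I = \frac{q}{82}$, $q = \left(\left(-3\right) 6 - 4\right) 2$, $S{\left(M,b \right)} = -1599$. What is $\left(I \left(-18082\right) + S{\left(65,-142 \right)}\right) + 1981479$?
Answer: $\frac{81572884}{41} \approx 1.9896 \cdot 10^{6}$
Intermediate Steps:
$q = -44$ ($q = \left(-18 - 4\right) 2 = \left(-22\right) 2 = -44$)
$I = - \frac{22}{41}$ ($I = - \frac{44}{82} = \left(-44\right) \frac{1}{82} = - \frac{22}{41} \approx -0.53658$)
$\left(I \left(-18082\right) + S{\left(65,-142 \right)}\right) + 1981479 = \left(\left(- \frac{22}{41}\right) \left(-18082\right) - 1599\right) + 1981479 = \left(\frac{397804}{41} - 1599\right) + 1981479 = \frac{332245}{41} + 1981479 = \frac{81572884}{41}$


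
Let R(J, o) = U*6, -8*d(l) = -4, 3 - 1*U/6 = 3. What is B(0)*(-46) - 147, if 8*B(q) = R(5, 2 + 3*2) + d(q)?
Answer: -1199/8 ≈ -149.88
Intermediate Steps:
U = 0 (U = 18 - 6*3 = 18 - 18 = 0)
d(l) = ½ (d(l) = -⅛*(-4) = ½)
R(J, o) = 0 (R(J, o) = 0*6 = 0)
B(q) = 1/16 (B(q) = (0 + ½)/8 = (⅛)*(½) = 1/16)
B(0)*(-46) - 147 = (1/16)*(-46) - 147 = -23/8 - 147 = -1199/8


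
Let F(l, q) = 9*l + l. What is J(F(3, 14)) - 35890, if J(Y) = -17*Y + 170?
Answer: -36230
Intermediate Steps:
F(l, q) = 10*l
J(Y) = 170 - 17*Y
J(F(3, 14)) - 35890 = (170 - 170*3) - 35890 = (170 - 17*30) - 35890 = (170 - 510) - 35890 = -340 - 35890 = -36230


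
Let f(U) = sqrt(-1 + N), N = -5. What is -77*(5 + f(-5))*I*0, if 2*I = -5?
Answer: 0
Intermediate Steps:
I = -5/2 (I = (1/2)*(-5) = -5/2 ≈ -2.5000)
f(U) = I*sqrt(6) (f(U) = sqrt(-1 - 5) = sqrt(-6) = I*sqrt(6))
-77*(5 + f(-5))*I*0 = -77*(5 + I*sqrt(6))*(-5)/2*0 = -77*(-25/2 - 5*I*sqrt(6)/2)*0 = (1925/2 + 385*I*sqrt(6)/2)*0 = 0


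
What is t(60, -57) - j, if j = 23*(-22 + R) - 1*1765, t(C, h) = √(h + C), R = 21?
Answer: 1788 + √3 ≈ 1789.7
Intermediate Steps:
t(C, h) = √(C + h)
j = -1788 (j = 23*(-22 + 21) - 1*1765 = 23*(-1) - 1765 = -23 - 1765 = -1788)
t(60, -57) - j = √(60 - 57) - 1*(-1788) = √3 + 1788 = 1788 + √3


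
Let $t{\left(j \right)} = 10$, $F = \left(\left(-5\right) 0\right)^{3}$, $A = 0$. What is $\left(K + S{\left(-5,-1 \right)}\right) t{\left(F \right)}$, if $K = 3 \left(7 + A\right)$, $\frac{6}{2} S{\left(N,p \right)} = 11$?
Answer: $\frac{740}{3} \approx 246.67$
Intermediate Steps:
$S{\left(N,p \right)} = \frac{11}{3}$ ($S{\left(N,p \right)} = \frac{1}{3} \cdot 11 = \frac{11}{3}$)
$F = 0$ ($F = 0^{3} = 0$)
$K = 21$ ($K = 3 \left(7 + 0\right) = 3 \cdot 7 = 21$)
$\left(K + S{\left(-5,-1 \right)}\right) t{\left(F \right)} = \left(21 + \frac{11}{3}\right) 10 = \frac{74}{3} \cdot 10 = \frac{740}{3}$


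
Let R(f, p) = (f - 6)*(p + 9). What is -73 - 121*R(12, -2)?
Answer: -5155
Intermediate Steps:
R(f, p) = (-6 + f)*(9 + p)
-73 - 121*R(12, -2) = -73 - 121*(-54 - 6*(-2) + 9*12 + 12*(-2)) = -73 - 121*(-54 + 12 + 108 - 24) = -73 - 121*42 = -73 - 5082 = -5155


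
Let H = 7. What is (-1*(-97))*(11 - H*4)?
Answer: -1649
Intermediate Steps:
(-1*(-97))*(11 - H*4) = (-1*(-97))*(11 - 7*4) = 97*(11 - 1*28) = 97*(11 - 28) = 97*(-17) = -1649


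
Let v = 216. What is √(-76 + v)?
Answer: 2*√35 ≈ 11.832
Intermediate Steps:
√(-76 + v) = √(-76 + 216) = √140 = 2*√35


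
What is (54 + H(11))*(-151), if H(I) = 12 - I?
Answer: -8305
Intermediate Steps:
(54 + H(11))*(-151) = (54 + (12 - 1*11))*(-151) = (54 + (12 - 11))*(-151) = (54 + 1)*(-151) = 55*(-151) = -8305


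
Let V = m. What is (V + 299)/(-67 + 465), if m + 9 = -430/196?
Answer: 28205/39004 ≈ 0.72313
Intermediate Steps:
m = -1097/98 (m = -9 - 430/196 = -9 - 430*1/196 = -9 - 215/98 = -1097/98 ≈ -11.194)
V = -1097/98 ≈ -11.194
(V + 299)/(-67 + 465) = (-1097/98 + 299)/(-67 + 465) = (28205/98)/398 = (28205/98)*(1/398) = 28205/39004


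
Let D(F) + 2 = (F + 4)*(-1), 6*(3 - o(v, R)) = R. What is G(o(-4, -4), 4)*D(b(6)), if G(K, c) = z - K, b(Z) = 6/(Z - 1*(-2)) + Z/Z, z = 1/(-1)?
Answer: 217/6 ≈ 36.167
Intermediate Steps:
z = -1 (z = 1*(-1) = -1)
o(v, R) = 3 - R/6
b(Z) = 1 + 6/(2 + Z) (b(Z) = 6/(Z + 2) + 1 = 6/(2 + Z) + 1 = 1 + 6/(2 + Z))
G(K, c) = -1 - K
D(F) = -6 - F (D(F) = -2 + (F + 4)*(-1) = -2 + (4 + F)*(-1) = -2 + (-4 - F) = -6 - F)
G(o(-4, -4), 4)*D(b(6)) = (-1 - (3 - ⅙*(-4)))*(-6 - (8 + 6)/(2 + 6)) = (-1 - (3 + ⅔))*(-6 - 14/8) = (-1 - 1*11/3)*(-6 - 14/8) = (-1 - 11/3)*(-6 - 1*7/4) = -14*(-6 - 7/4)/3 = -14/3*(-31/4) = 217/6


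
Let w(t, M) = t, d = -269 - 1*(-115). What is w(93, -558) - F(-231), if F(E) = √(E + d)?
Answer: 93 - I*√385 ≈ 93.0 - 19.621*I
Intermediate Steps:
d = -154 (d = -269 + 115 = -154)
F(E) = √(-154 + E) (F(E) = √(E - 154) = √(-154 + E))
w(93, -558) - F(-231) = 93 - √(-154 - 231) = 93 - √(-385) = 93 - I*√385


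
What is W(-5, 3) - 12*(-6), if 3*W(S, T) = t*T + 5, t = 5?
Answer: 236/3 ≈ 78.667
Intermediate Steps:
W(S, T) = 5/3 + 5*T/3 (W(S, T) = (5*T + 5)/3 = (5 + 5*T)/3 = 5/3 + 5*T/3)
W(-5, 3) - 12*(-6) = (5/3 + (5/3)*3) - 12*(-6) = (5/3 + 5) + 72 = 20/3 + 72 = 236/3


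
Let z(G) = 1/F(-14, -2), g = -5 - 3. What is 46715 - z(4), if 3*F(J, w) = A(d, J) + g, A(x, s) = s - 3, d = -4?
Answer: 1167878/25 ≈ 46715.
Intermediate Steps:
A(x, s) = -3 + s
g = -8
F(J, w) = -11/3 + J/3 (F(J, w) = ((-3 + J) - 8)/3 = (-11 + J)/3 = -11/3 + J/3)
z(G) = -3/25 (z(G) = 1/(-11/3 + (⅓)*(-14)) = 1/(-11/3 - 14/3) = 1/(-25/3) = -3/25)
46715 - z(4) = 46715 - 1*(-3/25) = 46715 + 3/25 = 1167878/25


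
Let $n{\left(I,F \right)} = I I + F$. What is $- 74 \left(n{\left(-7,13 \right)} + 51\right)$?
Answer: $-8362$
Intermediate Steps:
$n{\left(I,F \right)} = F + I^{2}$ ($n{\left(I,F \right)} = I^{2} + F = F + I^{2}$)
$- 74 \left(n{\left(-7,13 \right)} + 51\right) = - 74 \left(\left(13 + \left(-7\right)^{2}\right) + 51\right) = - 74 \left(\left(13 + 49\right) + 51\right) = - 74 \left(62 + 51\right) = \left(-74\right) 113 = -8362$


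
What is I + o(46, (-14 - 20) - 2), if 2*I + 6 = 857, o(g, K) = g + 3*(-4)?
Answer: 919/2 ≈ 459.50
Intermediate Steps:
o(g, K) = -12 + g (o(g, K) = g - 12 = -12 + g)
I = 851/2 (I = -3 + (1/2)*857 = -3 + 857/2 = 851/2 ≈ 425.50)
I + o(46, (-14 - 20) - 2) = 851/2 + (-12 + 46) = 851/2 + 34 = 919/2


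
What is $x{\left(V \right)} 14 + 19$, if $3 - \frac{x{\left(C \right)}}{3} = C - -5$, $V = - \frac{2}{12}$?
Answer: $-58$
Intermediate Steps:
$V = - \frac{1}{6}$ ($V = \left(-2\right) \frac{1}{12} = - \frac{1}{6} \approx -0.16667$)
$x{\left(C \right)} = -6 - 3 C$ ($x{\left(C \right)} = 9 - 3 \left(C - -5\right) = 9 - 3 \left(C + 5\right) = 9 - 3 \left(5 + C\right) = 9 - \left(15 + 3 C\right) = -6 - 3 C$)
$x{\left(V \right)} 14 + 19 = \left(-6 - - \frac{1}{2}\right) 14 + 19 = \left(-6 + \frac{1}{2}\right) 14 + 19 = \left(- \frac{11}{2}\right) 14 + 19 = -77 + 19 = -58$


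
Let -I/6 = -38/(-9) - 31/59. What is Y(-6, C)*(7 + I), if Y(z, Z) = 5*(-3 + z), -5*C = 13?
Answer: 40305/59 ≈ 683.14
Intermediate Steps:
C = -13/5 (C = -⅕*13 = -13/5 ≈ -2.6000)
Y(z, Z) = -15 + 5*z
I = -3926/177 (I = -6*(-38/(-9) - 31/59) = -6*(-38*(-⅑) - 31*1/59) = -6*(38/9 - 31/59) = -6*1963/531 = -3926/177 ≈ -22.181)
Y(-6, C)*(7 + I) = (-15 + 5*(-6))*(7 - 3926/177) = (-15 - 30)*(-2687/177) = -45*(-2687/177) = 40305/59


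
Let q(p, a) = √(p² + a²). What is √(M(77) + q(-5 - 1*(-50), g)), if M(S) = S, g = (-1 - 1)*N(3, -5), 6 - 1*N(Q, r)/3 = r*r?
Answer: √(77 + 3*√1669) ≈ 14.127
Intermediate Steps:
N(Q, r) = 18 - 3*r² (N(Q, r) = 18 - 3*r*r = 18 - 3*r²)
g = 114 (g = (-1 - 1)*(18 - 3*(-5)²) = -2*(18 - 3*25) = -2*(18 - 75) = -2*(-57) = 114)
q(p, a) = √(a² + p²)
√(M(77) + q(-5 - 1*(-50), g)) = √(77 + √(114² + (-5 - 1*(-50))²)) = √(77 + √(12996 + (-5 + 50)²)) = √(77 + √(12996 + 45²)) = √(77 + √(12996 + 2025)) = √(77 + √15021) = √(77 + 3*√1669)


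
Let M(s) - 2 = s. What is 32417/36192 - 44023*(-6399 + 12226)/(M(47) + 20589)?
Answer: -4641687980993/373465248 ≈ -12429.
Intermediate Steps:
M(s) = 2 + s
32417/36192 - 44023*(-6399 + 12226)/(M(47) + 20589) = 32417/36192 - 44023*(-6399 + 12226)/((2 + 47) + 20589) = 32417*(1/36192) - 44023*5827/(49 + 20589) = 32417/36192 - 44023/(20638*(1/5827)) = 32417/36192 - 44023/20638/5827 = 32417/36192 - 44023*5827/20638 = 32417/36192 - 256522021/20638 = -4641687980993/373465248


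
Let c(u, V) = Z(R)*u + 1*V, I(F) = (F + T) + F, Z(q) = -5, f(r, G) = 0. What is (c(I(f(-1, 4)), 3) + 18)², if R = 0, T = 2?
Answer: 121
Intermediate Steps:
I(F) = 2 + 2*F (I(F) = (F + 2) + F = (2 + F) + F = 2 + 2*F)
c(u, V) = V - 5*u (c(u, V) = -5*u + 1*V = -5*u + V = V - 5*u)
(c(I(f(-1, 4)), 3) + 18)² = ((3 - 5*(2 + 2*0)) + 18)² = ((3 - 5*(2 + 0)) + 18)² = ((3 - 5*2) + 18)² = ((3 - 10) + 18)² = (-7 + 18)² = 11² = 121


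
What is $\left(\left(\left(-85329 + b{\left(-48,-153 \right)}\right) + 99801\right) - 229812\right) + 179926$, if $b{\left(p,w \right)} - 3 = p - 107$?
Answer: $-35566$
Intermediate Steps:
$b{\left(p,w \right)} = -104 + p$ ($b{\left(p,w \right)} = 3 + \left(p - 107\right) = 3 + \left(-107 + p\right) = -104 + p$)
$\left(\left(\left(-85329 + b{\left(-48,-153 \right)}\right) + 99801\right) - 229812\right) + 179926 = \left(\left(\left(-85329 - 152\right) + 99801\right) - 229812\right) + 179926 = \left(\left(-85481 + 99801\right) - 229812\right) + 179926 = \left(14320 - 229812\right) + 179926 = -215492 + 179926 = -35566$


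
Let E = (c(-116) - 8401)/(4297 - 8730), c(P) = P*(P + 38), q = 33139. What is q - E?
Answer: 146905834/4433 ≈ 33139.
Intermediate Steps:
c(P) = P*(38 + P)
E = -647/4433 (E = (-116*(38 - 116) - 8401)/(4297 - 8730) = (-116*(-78) - 8401)/(-4433) = (9048 - 8401)*(-1/4433) = 647*(-1/4433) = -647/4433 ≈ -0.14595)
q - E = 33139 - 1*(-647/4433) = 33139 + 647/4433 = 146905834/4433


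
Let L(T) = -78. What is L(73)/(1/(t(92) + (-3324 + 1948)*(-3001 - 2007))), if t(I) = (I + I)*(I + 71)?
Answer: -539838000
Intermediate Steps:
t(I) = 2*I*(71 + I) (t(I) = (2*I)*(71 + I) = 2*I*(71 + I))
L(73)/(1/(t(92) + (-3324 + 1948)*(-3001 - 2007))) = -(2339376 + 78*(-3324 + 1948)*(-3001 - 2007)) = -78/(1/(2*92*163 - 1376*(-5008))) = -78/(1/(29992 + 6891008)) = -78/(1/6921000) = -78/1/6921000 = -78*6921000 = -539838000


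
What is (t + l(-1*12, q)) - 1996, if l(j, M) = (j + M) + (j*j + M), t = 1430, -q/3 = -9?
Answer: -380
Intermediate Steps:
q = 27 (q = -3*(-9) = 27)
l(j, M) = j + j² + 2*M (l(j, M) = (M + j) + (j² + M) = (M + j) + (M + j²) = j + j² + 2*M)
(t + l(-1*12, q)) - 1996 = (1430 + (-1*12 + (-1*12)² + 2*27)) - 1996 = (1430 + (-12 + (-12)² + 54)) - 1996 = (1430 + (-12 + 144 + 54)) - 1996 = (1430 + 186) - 1996 = 1616 - 1996 = -380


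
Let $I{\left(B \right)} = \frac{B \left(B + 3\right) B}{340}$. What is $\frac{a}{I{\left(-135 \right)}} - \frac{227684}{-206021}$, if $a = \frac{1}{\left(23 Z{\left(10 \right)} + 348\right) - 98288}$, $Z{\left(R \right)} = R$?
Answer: $\frac{2675980836339757}{2421374568094350} \approx 1.1052$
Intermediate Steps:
$I{\left(B \right)} = \frac{B^{2} \left(3 + B\right)}{340}$ ($I{\left(B \right)} = B \left(3 + B\right) B \frac{1}{340} = B^{2} \left(3 + B\right) \frac{1}{340} = \frac{B^{2} \left(3 + B\right)}{340}$)
$a = - \frac{1}{97710}$ ($a = \frac{1}{\left(23 \cdot 10 + 348\right) - 98288} = \frac{1}{\left(230 + 348\right) - 98288} = \frac{1}{578 - 98288} = \frac{1}{-97710} = - \frac{1}{97710} \approx -1.0234 \cdot 10^{-5}$)
$\frac{a}{I{\left(-135 \right)}} - \frac{227684}{-206021} = - \frac{1}{97710 \frac{\left(-135\right)^{2} \left(3 - 135\right)}{340}} - \frac{227684}{-206021} = - \frac{1}{97710 \cdot \frac{1}{340} \cdot 18225 \left(-132\right)} - - \frac{227684}{206021} = - \frac{1}{97710 \left(- \frac{120285}{17}\right)} + \frac{227684}{206021} = \left(- \frac{1}{97710}\right) \left(- \frac{17}{120285}\right) + \frac{227684}{206021} = \frac{17}{11753047350} + \frac{227684}{206021} = \frac{2675980836339757}{2421374568094350}$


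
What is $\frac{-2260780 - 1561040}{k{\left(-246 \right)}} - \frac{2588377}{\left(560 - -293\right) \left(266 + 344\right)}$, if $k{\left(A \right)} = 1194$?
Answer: $- \frac{331949687123}{103545670} \approx -3205.8$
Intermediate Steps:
$\frac{-2260780 - 1561040}{k{\left(-246 \right)}} - \frac{2588377}{\left(560 - -293\right) \left(266 + 344\right)} = \frac{-2260780 - 1561040}{1194} - \frac{2588377}{\left(560 - -293\right) \left(266 + 344\right)} = \left(-2260780 - 1561040\right) \frac{1}{1194} - \frac{2588377}{\left(560 + 293\right) 610} = \left(-3821820\right) \frac{1}{1194} - \frac{2588377}{853 \cdot 610} = - \frac{636970}{199} - \frac{2588377}{520330} = - \frac{331949687123}{103545670}$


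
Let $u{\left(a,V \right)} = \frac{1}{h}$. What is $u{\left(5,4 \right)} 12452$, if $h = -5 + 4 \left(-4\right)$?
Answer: $- \frac{12452}{21} \approx -592.95$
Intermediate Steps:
$h = -21$ ($h = -5 - 16 = -21$)
$u{\left(a,V \right)} = - \frac{1}{21}$ ($u{\left(a,V \right)} = \frac{1}{-21} = - \frac{1}{21}$)
$u{\left(5,4 \right)} 12452 = \left(- \frac{1}{21}\right) 12452 = - \frac{12452}{21}$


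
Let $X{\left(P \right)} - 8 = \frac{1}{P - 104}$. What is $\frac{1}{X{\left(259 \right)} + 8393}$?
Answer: $\frac{155}{1302156} \approx 0.00011903$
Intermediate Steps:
$X{\left(P \right)} = 8 + \frac{1}{-104 + P}$ ($X{\left(P \right)} = 8 + \frac{1}{P - 104} = 8 + \frac{1}{-104 + P}$)
$\frac{1}{X{\left(259 \right)} + 8393} = \frac{1}{\frac{-831 + 8 \cdot 259}{-104 + 259} + 8393} = \frac{1}{\frac{-831 + 2072}{155} + 8393} = \frac{1}{\frac{1}{155} \cdot 1241 + 8393} = \frac{1}{\frac{1241}{155} + 8393} = \frac{1}{\frac{1302156}{155}} = \frac{155}{1302156}$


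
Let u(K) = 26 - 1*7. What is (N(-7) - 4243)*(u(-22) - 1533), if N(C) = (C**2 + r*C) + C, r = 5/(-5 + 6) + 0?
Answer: 6413304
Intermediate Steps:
r = 5 (r = 5/1 + 0 = 1*5 + 0 = 5 + 0 = 5)
u(K) = 19 (u(K) = 26 - 7 = 19)
N(C) = C**2 + 6*C (N(C) = (C**2 + 5*C) + C = C**2 + 6*C)
(N(-7) - 4243)*(u(-22) - 1533) = (-7*(6 - 7) - 4243)*(19 - 1533) = (-7*(-1) - 4243)*(-1514) = (7 - 4243)*(-1514) = -4236*(-1514) = 6413304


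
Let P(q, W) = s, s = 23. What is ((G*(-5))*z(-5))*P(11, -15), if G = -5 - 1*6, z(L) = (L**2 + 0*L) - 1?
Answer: 30360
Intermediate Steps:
P(q, W) = 23
z(L) = -1 + L**2 (z(L) = (L**2 + 0) - 1 = L**2 - 1 = -1 + L**2)
G = -11 (G = -5 - 6 = -11)
((G*(-5))*z(-5))*P(11, -15) = ((-11*(-5))*(-1 + (-5)**2))*23 = (55*(-1 + 25))*23 = (55*24)*23 = 1320*23 = 30360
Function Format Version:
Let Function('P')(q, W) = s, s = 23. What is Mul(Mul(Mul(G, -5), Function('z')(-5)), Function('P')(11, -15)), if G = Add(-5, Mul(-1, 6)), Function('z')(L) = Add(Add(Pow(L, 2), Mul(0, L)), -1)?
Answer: 30360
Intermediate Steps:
Function('P')(q, W) = 23
Function('z')(L) = Add(-1, Pow(L, 2)) (Function('z')(L) = Add(Add(Pow(L, 2), 0), -1) = Add(Pow(L, 2), -1) = Add(-1, Pow(L, 2)))
G = -11 (G = Add(-5, -6) = -11)
Mul(Mul(Mul(G, -5), Function('z')(-5)), Function('P')(11, -15)) = Mul(Mul(Mul(-11, -5), Add(-1, Pow(-5, 2))), 23) = Mul(Mul(55, Add(-1, 25)), 23) = Mul(Mul(55, 24), 23) = Mul(1320, 23) = 30360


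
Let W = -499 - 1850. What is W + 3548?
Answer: 1199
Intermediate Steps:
W = -2349
W + 3548 = -2349 + 3548 = 1199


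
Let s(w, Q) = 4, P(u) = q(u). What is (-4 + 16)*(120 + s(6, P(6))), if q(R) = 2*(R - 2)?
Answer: 1488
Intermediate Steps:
q(R) = -4 + 2*R (q(R) = 2*(-2 + R) = -4 + 2*R)
P(u) = -4 + 2*u
(-4 + 16)*(120 + s(6, P(6))) = (-4 + 16)*(120 + 4) = 12*124 = 1488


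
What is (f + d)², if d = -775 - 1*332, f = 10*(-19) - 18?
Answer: 1729225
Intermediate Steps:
f = -208 (f = -190 - 18 = -208)
d = -1107 (d = -775 - 332 = -1107)
(f + d)² = (-208 - 1107)² = (-1315)² = 1729225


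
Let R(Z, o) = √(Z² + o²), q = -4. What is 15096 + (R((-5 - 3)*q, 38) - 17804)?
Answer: -2708 + 2*√617 ≈ -2658.3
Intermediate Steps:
15096 + (R((-5 - 3)*q, 38) - 17804) = 15096 + (√(((-5 - 3)*(-4))² + 38²) - 17804) = 15096 + (√((-8*(-4))² + 1444) - 17804) = 15096 + (√(32² + 1444) - 17804) = 15096 + (√(1024 + 1444) - 17804) = 15096 + (√2468 - 17804) = 15096 + (2*√617 - 17804) = 15096 + (-17804 + 2*√617) = -2708 + 2*√617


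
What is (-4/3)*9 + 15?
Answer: 3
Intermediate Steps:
(-4/3)*9 + 15 = ((1/3)*(-4))*9 + 15 = -4/3*9 + 15 = -12 + 15 = 3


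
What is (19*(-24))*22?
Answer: -10032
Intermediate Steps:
(19*(-24))*22 = -456*22 = -10032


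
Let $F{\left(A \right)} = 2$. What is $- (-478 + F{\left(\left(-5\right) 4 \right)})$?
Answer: $476$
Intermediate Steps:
$- (-478 + F{\left(\left(-5\right) 4 \right)}) = - (-478 + 2) = \left(-1\right) \left(-476\right) = 476$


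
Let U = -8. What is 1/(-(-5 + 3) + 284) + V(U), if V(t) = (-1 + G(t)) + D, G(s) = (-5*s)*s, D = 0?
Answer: -91805/286 ≈ -321.00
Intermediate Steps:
G(s) = -5*s²
V(t) = -1 - 5*t² (V(t) = (-1 - 5*t²) + 0 = -1 - 5*t²)
1/(-(-5 + 3) + 284) + V(U) = 1/(-(-5 + 3) + 284) + (-1 - 5*(-8)²) = 1/(-1*(-2) + 284) + (-1 - 5*64) = 1/(2 + 284) + (-1 - 320) = 1/286 - 321 = -91805/286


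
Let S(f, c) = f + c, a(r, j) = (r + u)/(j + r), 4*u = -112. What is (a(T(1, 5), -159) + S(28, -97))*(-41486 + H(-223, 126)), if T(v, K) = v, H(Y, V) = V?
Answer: 224895000/79 ≈ 2.8468e+6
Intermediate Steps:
u = -28 (u = (1/4)*(-112) = -28)
a(r, j) = (-28 + r)/(j + r) (a(r, j) = (r - 28)/(j + r) = (-28 + r)/(j + r))
S(f, c) = c + f
(a(T(1, 5), -159) + S(28, -97))*(-41486 + H(-223, 126)) = ((-28 + 1)/(-159 + 1) + (-97 + 28))*(-41486 + 126) = (-27/(-158) - 69)*(-41360) = (-1/158*(-27) - 69)*(-41360) = (27/158 - 69)*(-41360) = -10875/158*(-41360) = 224895000/79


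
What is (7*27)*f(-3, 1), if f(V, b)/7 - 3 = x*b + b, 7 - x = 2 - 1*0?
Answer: 11907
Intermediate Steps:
x = 5 (x = 7 - (2 - 1*0) = 7 - (2 + 0) = 7 - 1*2 = 7 - 2 = 5)
f(V, b) = 21 + 42*b (f(V, b) = 21 + 7*(5*b + b) = 21 + 7*(6*b) = 21 + 42*b)
(7*27)*f(-3, 1) = (7*27)*(21 + 42*1) = 189*(21 + 42) = 189*63 = 11907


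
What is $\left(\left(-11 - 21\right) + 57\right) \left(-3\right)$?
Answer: $-75$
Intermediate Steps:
$\left(\left(-11 - 21\right) + 57\right) \left(-3\right) = \left(-32 + 57\right) \left(-3\right) = 25 \left(-3\right) = -75$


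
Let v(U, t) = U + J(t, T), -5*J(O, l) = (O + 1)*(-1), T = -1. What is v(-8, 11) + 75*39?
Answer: 14597/5 ≈ 2919.4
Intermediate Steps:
J(O, l) = ⅕ + O/5 (J(O, l) = -(O + 1)*(-1)/5 = -(1 + O)*(-1)/5 = -(-1 - O)/5 = ⅕ + O/5)
v(U, t) = ⅕ + U + t/5 (v(U, t) = U + (⅕ + t/5) = ⅕ + U + t/5)
v(-8, 11) + 75*39 = (⅕ - 8 + (⅕)*11) + 75*39 = (⅕ - 8 + 11/5) + 2925 = -28/5 + 2925 = 14597/5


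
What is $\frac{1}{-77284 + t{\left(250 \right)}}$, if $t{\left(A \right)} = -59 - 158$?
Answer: $- \frac{1}{77501} \approx -1.2903 \cdot 10^{-5}$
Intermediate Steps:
$t{\left(A \right)} = -217$
$\frac{1}{-77284 + t{\left(250 \right)}} = \frac{1}{-77284 - 217} = \frac{1}{-77501} = - \frac{1}{77501}$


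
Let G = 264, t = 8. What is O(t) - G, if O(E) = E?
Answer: -256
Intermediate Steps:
O(t) - G = 8 - 1*264 = 8 - 264 = -256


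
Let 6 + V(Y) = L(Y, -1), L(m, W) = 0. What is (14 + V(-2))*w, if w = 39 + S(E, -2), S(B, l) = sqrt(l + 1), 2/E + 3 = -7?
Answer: 312 + 8*I ≈ 312.0 + 8.0*I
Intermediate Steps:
E = -1/5 (E = 2/(-3 - 7) = 2/(-10) = 2*(-1/10) = -1/5 ≈ -0.20000)
S(B, l) = sqrt(1 + l)
w = 39 + I (w = 39 + sqrt(1 - 2) = 39 + sqrt(-1) = 39 + I ≈ 39.0 + 1.0*I)
V(Y) = -6 (V(Y) = -6 + 0 = -6)
(14 + V(-2))*w = (14 - 6)*(39 + I) = 8*(39 + I) = 312 + 8*I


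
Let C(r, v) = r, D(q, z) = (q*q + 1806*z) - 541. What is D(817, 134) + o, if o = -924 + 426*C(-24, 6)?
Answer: 897804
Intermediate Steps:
D(q, z) = -541 + q² + 1806*z (D(q, z) = (q² + 1806*z) - 541 = -541 + q² + 1806*z)
o = -11148 (o = -924 + 426*(-24) = -924 - 10224 = -11148)
D(817, 134) + o = (-541 + 817² + 1806*134) - 11148 = (-541 + 667489 + 242004) - 11148 = 908952 - 11148 = 897804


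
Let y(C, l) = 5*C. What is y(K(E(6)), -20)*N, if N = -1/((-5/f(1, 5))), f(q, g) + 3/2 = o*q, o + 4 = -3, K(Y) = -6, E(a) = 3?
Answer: 51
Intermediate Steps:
o = -7 (o = -4 - 3 = -7)
f(q, g) = -3/2 - 7*q
N = -17/10 (N = -1/((-5/(-3/2 - 7*1))) = -1/((-5/(-3/2 - 7))) = -1/((-5/(-17/2))) = -1/((-5*(-2/17))) = -1/10/17 = -1*17/10 = -17/10 ≈ -1.7000)
y(K(E(6)), -20)*N = (5*(-6))*(-17/10) = -30*(-17/10) = 51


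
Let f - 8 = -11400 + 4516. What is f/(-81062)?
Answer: 3438/40531 ≈ 0.084824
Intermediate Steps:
f = -6876 (f = 8 + (-11400 + 4516) = 8 - 6884 = -6876)
f/(-81062) = -6876/(-81062) = -6876*(-1/81062) = 3438/40531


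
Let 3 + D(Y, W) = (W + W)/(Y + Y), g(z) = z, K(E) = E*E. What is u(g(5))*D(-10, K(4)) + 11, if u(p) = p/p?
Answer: 32/5 ≈ 6.4000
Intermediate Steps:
K(E) = E²
D(Y, W) = -3 + W/Y (D(Y, W) = -3 + (W + W)/(Y + Y) = -3 + (2*W)/((2*Y)) = -3 + (2*W)*(1/(2*Y)) = -3 + W/Y)
u(p) = 1
u(g(5))*D(-10, K(4)) + 11 = 1*(-3 + 4²/(-10)) + 11 = 1*(-3 + 16*(-⅒)) + 11 = 1*(-3 - 8/5) + 11 = 1*(-23/5) + 11 = -23/5 + 11 = 32/5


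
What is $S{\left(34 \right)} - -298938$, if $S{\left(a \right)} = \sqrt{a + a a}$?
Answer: $298938 + \sqrt{1190} \approx 2.9897 \cdot 10^{5}$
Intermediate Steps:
$S{\left(a \right)} = \sqrt{a + a^{2}}$
$S{\left(34 \right)} - -298938 = \sqrt{34 \left(1 + 34\right)} - -298938 = \sqrt{34 \cdot 35} + 298938 = \sqrt{1190} + 298938 = 298938 + \sqrt{1190}$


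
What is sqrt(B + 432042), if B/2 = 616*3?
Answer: sqrt(435738) ≈ 660.10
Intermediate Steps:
B = 3696 (B = 2*(616*3) = 2*1848 = 3696)
sqrt(B + 432042) = sqrt(3696 + 432042) = sqrt(435738)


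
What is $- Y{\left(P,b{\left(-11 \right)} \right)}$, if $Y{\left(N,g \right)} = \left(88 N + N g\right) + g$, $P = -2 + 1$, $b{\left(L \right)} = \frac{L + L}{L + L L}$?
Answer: $88$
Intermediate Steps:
$b{\left(L \right)} = \frac{2 L}{L + L^{2}}$
$P = -1$
$Y{\left(N,g \right)} = g + 88 N + N g$
$- Y{\left(P,b{\left(-11 \right)} \right)} = - (\frac{2}{1 - 11} + 88 \left(-1\right) - \frac{2}{1 - 11}) = - (\frac{2}{-10} - 88 - \frac{2}{-10}) = - (2 \left(- \frac{1}{10}\right) - 88 - 2 \left(- \frac{1}{10}\right)) = - (- \frac{1}{5} - 88 - - \frac{1}{5}) = - (- \frac{1}{5} - 88 + \frac{1}{5}) = \left(-1\right) \left(-88\right) = 88$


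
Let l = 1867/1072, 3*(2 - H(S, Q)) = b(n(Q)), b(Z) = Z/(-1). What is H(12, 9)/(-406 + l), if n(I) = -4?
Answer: -2144/1300095 ≈ -0.0016491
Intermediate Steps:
b(Z) = -Z (b(Z) = Z*(-1) = -Z)
H(S, Q) = ⅔ (H(S, Q) = 2 - (-1)*(-4)/3 = 2 - ⅓*4 = 2 - 4/3 = ⅔)
l = 1867/1072 (l = 1867*(1/1072) = 1867/1072 ≈ 1.7416)
H(12, 9)/(-406 + l) = 2/(3*(-406 + 1867/1072)) = 2/(3*(-433365/1072)) = (⅔)*(-1072/433365) = -2144/1300095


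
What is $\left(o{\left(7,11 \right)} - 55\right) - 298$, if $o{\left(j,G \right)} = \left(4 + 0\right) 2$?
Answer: $-345$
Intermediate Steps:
$o{\left(j,G \right)} = 8$ ($o{\left(j,G \right)} = 4 \cdot 2 = 8$)
$\left(o{\left(7,11 \right)} - 55\right) - 298 = \left(8 - 55\right) - 298 = -47 - 298 = -345$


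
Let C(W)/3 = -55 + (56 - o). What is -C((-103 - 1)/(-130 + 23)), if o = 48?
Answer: 141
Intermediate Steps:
C(W) = -141 (C(W) = 3*(-55 + (56 - 1*48)) = 3*(-55 + (56 - 48)) = 3*(-55 + 8) = 3*(-47) = -141)
-C((-103 - 1)/(-130 + 23)) = -1*(-141) = 141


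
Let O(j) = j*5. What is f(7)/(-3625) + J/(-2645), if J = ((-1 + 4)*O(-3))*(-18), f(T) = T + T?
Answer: -594656/1917625 ≈ -0.31010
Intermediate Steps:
O(j) = 5*j
f(T) = 2*T
J = 810 (J = ((-1 + 4)*(5*(-3)))*(-18) = (3*(-15))*(-18) = -45*(-18) = 810)
f(7)/(-3625) + J/(-2645) = (2*7)/(-3625) + 810/(-2645) = 14*(-1/3625) + 810*(-1/2645) = -14/3625 - 162/529 = -594656/1917625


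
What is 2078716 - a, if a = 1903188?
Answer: 175528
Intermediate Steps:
2078716 - a = 2078716 - 1*1903188 = 2078716 - 1903188 = 175528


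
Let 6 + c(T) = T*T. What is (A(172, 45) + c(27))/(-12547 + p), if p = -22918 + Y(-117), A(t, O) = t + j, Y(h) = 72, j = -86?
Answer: -809/35393 ≈ -0.022858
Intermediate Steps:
A(t, O) = -86 + t (A(t, O) = t - 86 = -86 + t)
c(T) = -6 + T**2 (c(T) = -6 + T*T = -6 + T**2)
p = -22846 (p = -22918 + 72 = -22846)
(A(172, 45) + c(27))/(-12547 + p) = ((-86 + 172) + (-6 + 27**2))/(-12547 - 22846) = (86 + (-6 + 729))/(-35393) = (86 + 723)*(-1/35393) = 809*(-1/35393) = -809/35393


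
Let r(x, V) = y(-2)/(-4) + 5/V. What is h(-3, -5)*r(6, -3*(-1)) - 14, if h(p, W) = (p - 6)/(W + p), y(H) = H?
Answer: -185/16 ≈ -11.563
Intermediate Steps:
h(p, W) = (-6 + p)/(W + p)
r(x, V) = 1/2 + 5/V (r(x, V) = -2/(-4) + 5/V = -2*(-1/4) + 5/V = 1/2 + 5/V)
h(-3, -5)*r(6, -3*(-1)) - 14 = ((-6 - 3)/(-5 - 3))*((10 - 3*(-1))/(2*((-3*(-1))))) - 14 = (-9/(-8))*((1/2)*(10 + 3)/3) - 14 = (-1/8*(-9))*((1/2)*(1/3)*13) - 14 = (9/8)*(13/6) - 14 = 39/16 - 14 = -185/16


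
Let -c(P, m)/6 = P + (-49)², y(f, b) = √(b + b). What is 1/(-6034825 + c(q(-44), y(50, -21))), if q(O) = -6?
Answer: -1/6049195 ≈ -1.6531e-7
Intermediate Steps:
y(f, b) = √2*√b (y(f, b) = √(2*b) = √2*√b)
c(P, m) = -14406 - 6*P (c(P, m) = -6*(P + (-49)²) = -6*(P + 2401) = -6*(2401 + P) = -14406 - 6*P)
1/(-6034825 + c(q(-44), y(50, -21))) = 1/(-6034825 + (-14406 - 6*(-6))) = 1/(-6034825 + (-14406 + 36)) = 1/(-6034825 - 14370) = 1/(-6049195) = -1/6049195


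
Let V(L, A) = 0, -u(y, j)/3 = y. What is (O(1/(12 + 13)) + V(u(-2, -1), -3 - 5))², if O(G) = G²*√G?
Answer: 1/9765625 ≈ 1.0240e-7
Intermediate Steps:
u(y, j) = -3*y
O(G) = G^(5/2)
(O(1/(12 + 13)) + V(u(-2, -1), -3 - 5))² = ((1/(12 + 13))^(5/2) + 0)² = ((1/25)^(5/2) + 0)² = (1/3125 + 0)² = (1/3125)² = 1/9765625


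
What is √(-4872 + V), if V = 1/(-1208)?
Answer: I*√1777383854/604 ≈ 69.8*I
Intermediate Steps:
V = -1/1208 ≈ -0.00082781
√(-4872 + V) = √(-4872 - 1/1208) = √(-5885377/1208) = I*√1777383854/604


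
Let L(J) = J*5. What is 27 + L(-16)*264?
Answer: -21093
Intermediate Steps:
L(J) = 5*J
27 + L(-16)*264 = 27 + (5*(-16))*264 = 27 - 80*264 = 27 - 21120 = -21093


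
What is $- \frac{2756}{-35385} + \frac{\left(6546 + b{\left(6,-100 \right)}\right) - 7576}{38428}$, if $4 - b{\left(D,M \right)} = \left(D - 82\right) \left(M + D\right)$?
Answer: $- \frac{91593941}{679887390} \approx -0.13472$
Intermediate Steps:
$b{\left(D,M \right)} = 4 - \left(-82 + D\right) \left(D + M\right)$ ($b{\left(D,M \right)} = 4 - \left(D - 82\right) \left(M + D\right) = 4 - \left(-82 + D\right) \left(D + M\right)$)
$- \frac{2756}{-35385} + \frac{\left(6546 + b{\left(6,-100 \right)}\right) - 7576}{38428} = - \frac{2756}{-35385} + \frac{\left(6546 + \left(4 - 6^{2} + 82 \cdot 6 + 82 \left(-100\right) - 6 \left(-100\right)\right)\right) - 7576}{38428} = \left(-2756\right) \left(- \frac{1}{35385}\right) + \left(\left(6546 + \left(4 - 36 + 492 - 8200 + 600\right)\right) - 7576\right) \frac{1}{38428} = \frac{2756}{35385} + \left(\left(6546 + \left(4 - 36 + 492 - 8200 + 600\right)\right) - 7576\right) \frac{1}{38428} = \frac{2756}{35385} + \left(\left(6546 - 7140\right) - 7576\right) \frac{1}{38428} = \frac{2756}{35385} + \left(-594 - 7576\right) \frac{1}{38428} = \frac{2756}{35385} - \frac{4085}{19214} = - \frac{91593941}{679887390}$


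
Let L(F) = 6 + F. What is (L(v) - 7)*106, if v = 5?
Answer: 424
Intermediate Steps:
(L(v) - 7)*106 = ((6 + 5) - 7)*106 = (11 - 7)*106 = 4*106 = 424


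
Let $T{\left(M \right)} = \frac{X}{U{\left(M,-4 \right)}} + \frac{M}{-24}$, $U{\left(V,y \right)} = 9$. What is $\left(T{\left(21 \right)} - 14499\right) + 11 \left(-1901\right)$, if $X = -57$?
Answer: $- \frac{850013}{24} \approx -35417.0$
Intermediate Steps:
$T{\left(M \right)} = - \frac{19}{3} - \frac{M}{24}$ ($T{\left(M \right)} = - \frac{57}{9} + \frac{M}{-24} = \left(-57\right) \frac{1}{9} + M \left(- \frac{1}{24}\right) = - \frac{19}{3} - \frac{M}{24}$)
$\left(T{\left(21 \right)} - 14499\right) + 11 \left(-1901\right) = \left(\left(- \frac{19}{3} - \frac{7}{8}\right) - 14499\right) + 11 \left(-1901\right) = \left(\left(- \frac{19}{3} - \frac{7}{8}\right) - 14499\right) - 20911 = \left(- \frac{173}{24} - 14499\right) - 20911 = - \frac{348149}{24} - 20911 = - \frac{850013}{24}$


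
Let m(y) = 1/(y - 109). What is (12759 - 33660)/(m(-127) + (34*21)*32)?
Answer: -4932636/5392127 ≈ -0.91478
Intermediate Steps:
m(y) = 1/(-109 + y)
(12759 - 33660)/(m(-127) + (34*21)*32) = (12759 - 33660)/(1/(-109 - 127) + (34*21)*32) = -20901/(1/(-236) + 714*32) = -20901/(-1/236 + 22848) = -20901/5392127/236 = -20901*236/5392127 = -4932636/5392127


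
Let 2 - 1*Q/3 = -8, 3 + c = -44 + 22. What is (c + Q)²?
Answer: 25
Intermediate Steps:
c = -25 (c = -3 + (-44 + 22) = -3 - 22 = -25)
Q = 30 (Q = 6 - 3*(-8) = 6 + 24 = 30)
(c + Q)² = (-25 + 30)² = 5² = 25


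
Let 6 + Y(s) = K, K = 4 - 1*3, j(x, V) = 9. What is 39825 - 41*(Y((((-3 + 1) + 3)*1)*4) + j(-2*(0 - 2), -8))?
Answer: 39661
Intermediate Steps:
K = 1 (K = 4 - 3 = 1)
Y(s) = -5 (Y(s) = -6 + 1 = -5)
39825 - 41*(Y((((-3 + 1) + 3)*1)*4) + j(-2*(0 - 2), -8)) = 39825 - 41*(-5 + 9) = 39825 - 41*4 = 39825 - 1*164 = 39825 - 164 = 39661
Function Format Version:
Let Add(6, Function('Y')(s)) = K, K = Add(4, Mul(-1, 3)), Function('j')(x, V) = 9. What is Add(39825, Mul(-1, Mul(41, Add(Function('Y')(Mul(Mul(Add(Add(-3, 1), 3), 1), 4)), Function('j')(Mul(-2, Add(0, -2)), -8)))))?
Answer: 39661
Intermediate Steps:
K = 1 (K = Add(4, -3) = 1)
Function('Y')(s) = -5 (Function('Y')(s) = Add(-6, 1) = -5)
Add(39825, Mul(-1, Mul(41, Add(Function('Y')(Mul(Mul(Add(Add(-3, 1), 3), 1), 4)), Function('j')(Mul(-2, Add(0, -2)), -8))))) = Add(39825, Mul(-1, Mul(41, Add(-5, 9)))) = Add(39825, Mul(-1, Mul(41, 4))) = Add(39825, Mul(-1, 164)) = Add(39825, -164) = 39661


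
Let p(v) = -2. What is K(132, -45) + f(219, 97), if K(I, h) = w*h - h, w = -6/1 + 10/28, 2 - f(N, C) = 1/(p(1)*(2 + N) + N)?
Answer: 939513/3122 ≈ 300.93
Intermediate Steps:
f(N, C) = 2 - 1/(-4 - N) (f(N, C) = 2 - 1/(-2*(2 + N) + N) = 2 - 1/((-4 - 2*N) + N) = 2 - 1/(-4 - N))
w = -79/14 (w = -6*1 + 10*(1/28) = -6 + 5/14 = -79/14 ≈ -5.6429)
K(I, h) = -93*h/14 (K(I, h) = -79*h/14 - h = -93*h/14)
K(132, -45) + f(219, 97) = -93/14*(-45) + (9 + 2*219)/(4 + 219) = 4185/14 + (9 + 438)/223 = 4185/14 + (1/223)*447 = 4185/14 + 447/223 = 939513/3122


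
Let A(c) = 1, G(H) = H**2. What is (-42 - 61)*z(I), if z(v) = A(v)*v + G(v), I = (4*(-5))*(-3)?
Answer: -376980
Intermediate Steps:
I = 60 (I = -20*(-3) = 60)
z(v) = v + v**2 (z(v) = 1*v + v**2 = v + v**2)
(-42 - 61)*z(I) = (-42 - 61)*(60*(1 + 60)) = -6180*61 = -103*3660 = -376980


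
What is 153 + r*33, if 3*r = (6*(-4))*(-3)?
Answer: 945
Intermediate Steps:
r = 24 (r = ((6*(-4))*(-3))/3 = (-24*(-3))/3 = (⅓)*72 = 24)
153 + r*33 = 153 + 24*33 = 153 + 792 = 945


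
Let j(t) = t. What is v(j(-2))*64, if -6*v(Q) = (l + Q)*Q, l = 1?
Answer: -64/3 ≈ -21.333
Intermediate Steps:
v(Q) = -Q*(1 + Q)/6 (v(Q) = -(1 + Q)*Q/6 = -Q*(1 + Q)/6)
v(j(-2))*64 = -⅙*(-2)*(1 - 2)*64 = -⅙*(-2)*(-1)*64 = -⅓*64 = -64/3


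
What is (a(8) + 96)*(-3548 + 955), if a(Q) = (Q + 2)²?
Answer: -508228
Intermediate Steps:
a(Q) = (2 + Q)²
(a(8) + 96)*(-3548 + 955) = ((2 + 8)² + 96)*(-3548 + 955) = (10² + 96)*(-2593) = (100 + 96)*(-2593) = 196*(-2593) = -508228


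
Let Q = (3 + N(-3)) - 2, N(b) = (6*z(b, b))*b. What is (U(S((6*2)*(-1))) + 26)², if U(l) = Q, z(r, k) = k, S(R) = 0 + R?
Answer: 6561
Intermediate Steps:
S(R) = R
N(b) = 6*b² (N(b) = (6*b)*b = 6*b²)
Q = 55 (Q = (3 + 6*(-3)²) - 2 = (3 + 6*9) - 2 = (3 + 54) - 2 = 57 - 2 = 55)
U(l) = 55
(U(S((6*2)*(-1))) + 26)² = (55 + 26)² = 81² = 6561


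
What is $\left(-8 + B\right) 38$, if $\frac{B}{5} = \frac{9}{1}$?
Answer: $1406$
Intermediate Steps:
$B = 45$ ($B = 5 \cdot \frac{9}{1} = 5 \cdot 9 \cdot 1 = 5 \cdot 9 = 45$)
$\left(-8 + B\right) 38 = \left(-8 + 45\right) 38 = 37 \cdot 38 = 1406$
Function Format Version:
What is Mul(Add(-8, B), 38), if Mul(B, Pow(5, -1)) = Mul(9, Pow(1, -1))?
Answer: 1406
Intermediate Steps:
B = 45 (B = Mul(5, Mul(9, Pow(1, -1))) = Mul(5, Mul(9, 1)) = Mul(5, 9) = 45)
Mul(Add(-8, B), 38) = Mul(Add(-8, 45), 38) = Mul(37, 38) = 1406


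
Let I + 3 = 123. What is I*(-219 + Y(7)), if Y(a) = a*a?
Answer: -20400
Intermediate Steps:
Y(a) = a²
I = 120 (I = -3 + 123 = 120)
I*(-219 + Y(7)) = 120*(-219 + 7²) = 120*(-219 + 49) = 120*(-170) = -20400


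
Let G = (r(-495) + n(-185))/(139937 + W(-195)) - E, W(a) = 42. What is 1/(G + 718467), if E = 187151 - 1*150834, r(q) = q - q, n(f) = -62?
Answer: 139979/95486674788 ≈ 1.4660e-6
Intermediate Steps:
r(q) = 0
E = 36317 (E = 187151 - 150834 = 36317)
G = -5083617405/139979 (G = (0 - 62)/(139937 + 42) - 1*36317 = -62/139979 - 36317 = -5083617405/139979 ≈ -36317.)
1/(G + 718467) = 1/(-5083617405/139979 + 718467) = 1/(95486674788/139979) = 139979/95486674788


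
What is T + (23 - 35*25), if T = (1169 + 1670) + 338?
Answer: 2325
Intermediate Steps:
T = 3177 (T = 2839 + 338 = 3177)
T + (23 - 35*25) = 3177 + (23 - 35*25) = 3177 + (23 - 875) = 3177 - 852 = 2325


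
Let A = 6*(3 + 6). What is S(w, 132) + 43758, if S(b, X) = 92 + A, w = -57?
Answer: 43904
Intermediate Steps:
A = 54 (A = 6*9 = 54)
S(b, X) = 146 (S(b, X) = 92 + 54 = 146)
S(w, 132) + 43758 = 146 + 43758 = 43904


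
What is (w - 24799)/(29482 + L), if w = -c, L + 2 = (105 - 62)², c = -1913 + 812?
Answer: -23698/31329 ≈ -0.75642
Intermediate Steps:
c = -1101
L = 1847 (L = -2 + (105 - 62)² = -2 + 43² = -2 + 1849 = 1847)
w = 1101 (w = -1*(-1101) = 1101)
(w - 24799)/(29482 + L) = (1101 - 24799)/(29482 + 1847) = -23698/31329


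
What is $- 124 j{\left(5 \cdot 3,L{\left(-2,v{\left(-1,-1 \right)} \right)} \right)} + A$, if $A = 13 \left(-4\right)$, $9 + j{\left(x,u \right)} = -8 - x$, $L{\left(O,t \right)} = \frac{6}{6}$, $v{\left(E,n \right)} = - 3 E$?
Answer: $3916$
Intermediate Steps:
$L{\left(O,t \right)} = 1$ ($L{\left(O,t \right)} = 6 \cdot \frac{1}{6} = 1$)
$j{\left(x,u \right)} = -17 - x$ ($j{\left(x,u \right)} = -9 - \left(8 + x\right) = -17 - x$)
$A = -52$
$- 124 j{\left(5 \cdot 3,L{\left(-2,v{\left(-1,-1 \right)} \right)} \right)} + A = - 124 \left(-17 - 5 \cdot 3\right) - 52 = - 124 \left(-17 - 15\right) - 52 = \left(-124\right) \left(-32\right) - 52 = 3968 - 52 = 3916$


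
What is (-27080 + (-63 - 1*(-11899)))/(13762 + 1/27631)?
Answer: -421206964/380257823 ≈ -1.1077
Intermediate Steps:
(-27080 + (-63 - 1*(-11899)))/(13762 + 1/27631) = (-27080 + (-63 + 11899))/(13762 + 1/27631) = (-27080 + 11836)/(380257823/27631) = -15244*27631/380257823 = -421206964/380257823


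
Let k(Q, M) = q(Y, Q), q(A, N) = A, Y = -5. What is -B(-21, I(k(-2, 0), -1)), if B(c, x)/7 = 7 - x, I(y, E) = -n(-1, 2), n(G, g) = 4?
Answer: -77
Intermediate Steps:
k(Q, M) = -5
I(y, E) = -4 (I(y, E) = -1*4 = -4)
B(c, x) = 49 - 7*x (B(c, x) = 7*(7 - x) = 49 - 7*x)
-B(-21, I(k(-2, 0), -1)) = -(49 - 7*(-4)) = -(49 + 28) = -1*77 = -77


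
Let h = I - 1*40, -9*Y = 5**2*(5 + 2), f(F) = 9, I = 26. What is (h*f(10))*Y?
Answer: 2450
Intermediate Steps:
Y = -175/9 (Y = -5**2*(5 + 2)/9 = -25*7/9 = -1/9*175 = -175/9 ≈ -19.444)
h = -14 (h = 26 - 1*40 = 26 - 40 = -14)
(h*f(10))*Y = -14*9*(-175/9) = -126*(-175/9) = 2450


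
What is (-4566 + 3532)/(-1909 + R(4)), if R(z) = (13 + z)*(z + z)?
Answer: 1034/1773 ≈ 0.58319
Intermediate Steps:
R(z) = 2*z*(13 + z) (R(z) = (13 + z)*(2*z) = 2*z*(13 + z))
(-4566 + 3532)/(-1909 + R(4)) = (-4566 + 3532)/(-1909 + 2*4*(13 + 4)) = -1034/(-1909 + 2*4*17) = -1034/(-1909 + 136) = -1034/(-1773) = -1034*(-1/1773) = 1034/1773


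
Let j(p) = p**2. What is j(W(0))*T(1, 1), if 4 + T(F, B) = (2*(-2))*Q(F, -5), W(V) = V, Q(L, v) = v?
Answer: 0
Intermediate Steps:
T(F, B) = 16 (T(F, B) = -4 + (2*(-2))*(-5) = -4 - 4*(-5) = -4 + 20 = 16)
j(W(0))*T(1, 1) = 0**2*16 = 0*16 = 0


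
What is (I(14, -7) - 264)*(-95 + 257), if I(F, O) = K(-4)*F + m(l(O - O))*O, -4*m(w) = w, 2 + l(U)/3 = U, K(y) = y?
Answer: -53541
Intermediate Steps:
l(U) = -6 + 3*U
m(w) = -w/4
I(F, O) = -4*F + 3*O/2 (I(F, O) = -4*F + (-(-6 + 3*(O - O))/4)*O = -4*F + (-(-6 + 3*0)/4)*O = -4*F + (-(-6 + 0)/4)*O = -4*F + (-¼*(-6))*O = -4*F + 3*O/2)
(I(14, -7) - 264)*(-95 + 257) = ((-4*14 + (3/2)*(-7)) - 264)*(-95 + 257) = ((-56 - 21/2) - 264)*162 = (-133/2 - 264)*162 = -661/2*162 = -53541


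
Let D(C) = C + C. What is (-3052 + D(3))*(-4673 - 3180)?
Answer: 23920238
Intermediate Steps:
D(C) = 2*C
(-3052 + D(3))*(-4673 - 3180) = (-3052 + 2*3)*(-4673 - 3180) = (-3052 + 6)*(-7853) = -3046*(-7853) = 23920238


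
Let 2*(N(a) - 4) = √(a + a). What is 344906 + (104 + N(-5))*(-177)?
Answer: 325790 - 177*I*√10/2 ≈ 3.2579e+5 - 279.86*I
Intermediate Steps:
N(a) = 4 + √2*√a/2 (N(a) = 4 + √(a + a)/2 = 4 + √(2*a)/2 = 4 + (√2*√a)/2 = 4 + √2*√a/2)
344906 + (104 + N(-5))*(-177) = 344906 + (104 + (4 + √2*√(-5)/2))*(-177) = 344906 + (104 + (4 + √2*(I*√5)/2))*(-177) = 344906 + (104 + (4 + I*√10/2))*(-177) = 344906 + (108 + I*√10/2)*(-177) = 344906 + (-19116 - 177*I*√10/2) = 325790 - 177*I*√10/2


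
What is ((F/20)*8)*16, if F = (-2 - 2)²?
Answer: 512/5 ≈ 102.40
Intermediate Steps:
F = 16 (F = (-4)² = 16)
((F/20)*8)*16 = ((16/20)*8)*16 = ((16*(1/20))*8)*16 = ((⅘)*8)*16 = (32/5)*16 = 512/5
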